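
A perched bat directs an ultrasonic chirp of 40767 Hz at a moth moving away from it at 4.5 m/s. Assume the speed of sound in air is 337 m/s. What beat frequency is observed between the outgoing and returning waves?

The moth first receives the wave as a moving observer: f₁ = f₀ · (v − u)/v = 40767 × (337 − 4.5)/337 ≈ 40223 Hz.
On reflection it acts as a source moving away from the stationary detector: f₂ = f₁ · v/(v + u) = 40223 × 337/341.5 ≈ 39693 Hz.
Beat frequency: |f₂ − f₀| = 2u·f₀/(v + u) = 2 × 4.5 × 40767/341.5 ≈ 1074 Hz.

1074 Hz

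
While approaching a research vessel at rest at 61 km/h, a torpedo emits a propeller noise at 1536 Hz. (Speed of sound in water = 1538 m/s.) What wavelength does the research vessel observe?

61 km/h = 16.94 m/s.
Moving source, stationary observer: f' = f · v/(v − v_s) since the source is approaching.
f' = 1536 × 1538/(1538 − 16.94) ≈ 1553 Hz.
λ' = v/f' = 1538/1553.11 ≈ 99.0 cm.

99.0 cm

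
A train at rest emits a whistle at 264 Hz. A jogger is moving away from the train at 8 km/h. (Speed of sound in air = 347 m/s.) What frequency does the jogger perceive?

8 km/h = 2.222 m/s.
Only the observer moves, away from the source, so f' = f · (v − v_o)/v.
f' = 264 × (347 − 2.222)/347 = 264 × 344.78/347 ≈ 262 Hz.

262 Hz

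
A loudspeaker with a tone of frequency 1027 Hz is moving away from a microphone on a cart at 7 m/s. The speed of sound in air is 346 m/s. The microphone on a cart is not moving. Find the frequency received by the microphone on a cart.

With the source moving away from a stationary observer, f' = f · v/(v + v_s).
f' = 1027 × 346/(346 + 7) = 1027 × 346/353 ≈ 1007 Hz.

1007 Hz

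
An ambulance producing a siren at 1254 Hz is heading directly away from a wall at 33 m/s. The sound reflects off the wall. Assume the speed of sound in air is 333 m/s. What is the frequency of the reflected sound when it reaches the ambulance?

The wall receives the sound from a moving source: f₁ = f₀ · v/(v + v_e) = 1254 × 333/366 ≈ 1141 Hz.
On the return leg the ambulance is a moving observer: f₂ = f₁ · (v − v_e)/v = 1141 × 300/333 ≈ 1028 Hz.

1028 Hz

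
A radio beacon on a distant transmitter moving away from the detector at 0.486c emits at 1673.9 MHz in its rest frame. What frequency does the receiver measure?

Relativistic Doppler for frequency: f' = f₀ · √((1 − β)/(1 + β)).
f' = 1673.9 × √(0.5140/1.4860) = 1673.9 × 0.58813 ≈ 984.5 MHz.

984.5 MHz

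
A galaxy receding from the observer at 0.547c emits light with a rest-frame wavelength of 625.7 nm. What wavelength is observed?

Relativistic Doppler for wavelength: λ' = λ₀ · √((1 + β)/(1 − β)).
λ' = 625.7 × √(1.5470/0.4530) = 625.7 × 1.84797 ≈ 1156.3 nm.

1156.3 nm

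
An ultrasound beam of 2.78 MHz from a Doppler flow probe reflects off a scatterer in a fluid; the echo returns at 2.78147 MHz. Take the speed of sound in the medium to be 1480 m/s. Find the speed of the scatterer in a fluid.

0.39 m/s

Double Doppler shift off a moving reflector: f₂ = f₀ · (v + u)/(v − u) (u > 0 toward emitter).
Rearranging, u = v · (f₂ − f₀)/(f₂ + f₀) = 1480 × 0.00147/5.56147 ≈ 0.39 m/s.
So the scatterer in a fluid is moving at 0.39 m/s toward the emitter.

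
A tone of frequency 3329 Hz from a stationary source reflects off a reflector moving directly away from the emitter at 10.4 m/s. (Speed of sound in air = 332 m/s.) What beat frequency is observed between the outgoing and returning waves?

202 Hz

The reflector first receives the wave as a moving observer: f₁ = f₀ · (v − u)/v = 3329 × (332 − 10.4)/332 ≈ 3225 Hz.
On reflection it acts as a source moving away from the stationary detector: f₂ = f₁ · v/(v + u) = 3225 × 332/342.4 ≈ 3127 Hz.
Equivalently f₂ = f₀ · (v − u)/(v + u).
Beat frequency: |f₂ − f₀| = 2u·f₀/(v + u) = 2 × 10.4 × 3329/342.4 ≈ 202 Hz.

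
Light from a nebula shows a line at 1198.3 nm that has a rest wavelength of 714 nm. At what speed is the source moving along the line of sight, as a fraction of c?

0.476c

λ'/λ₀ = 1.6783 > 1 (redshift), so the source is receding.
λ'/λ₀ = √((1 + β)/(1 − β)) for a receding source ⇒ β = (r² − 1)/(r² + 1) with r = λ'/λ₀.
β = (2.8167 − 1)/(2.8167 + 1) ≈ 0.476.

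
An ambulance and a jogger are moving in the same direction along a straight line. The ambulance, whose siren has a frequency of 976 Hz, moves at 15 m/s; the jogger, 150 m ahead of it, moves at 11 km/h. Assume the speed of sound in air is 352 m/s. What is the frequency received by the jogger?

11 km/h = 3.056 m/s.
The jogger is ahead, so the ambulance is moving toward it while the jogger is moving away from the ambulance.
General Doppler shift: f' = f · (v − v_o)/(v − v_s).
f' = 976 × (352 − 3.056)/(352 − 15) = 976 × 348.94/337 ≈ 1011 Hz.

1011 Hz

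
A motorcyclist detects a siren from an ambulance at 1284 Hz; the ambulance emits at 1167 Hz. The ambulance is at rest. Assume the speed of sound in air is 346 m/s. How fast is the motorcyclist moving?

f' > f, so the motorcyclist is approaching.
f' = f · (v + v_o)/v ⇒ v_o = v · |f'/f − 1|.
v_o = 346 × |1284/1167 − 1| = 346 × 0.1003 ≈ 35 m/s.

35 m/s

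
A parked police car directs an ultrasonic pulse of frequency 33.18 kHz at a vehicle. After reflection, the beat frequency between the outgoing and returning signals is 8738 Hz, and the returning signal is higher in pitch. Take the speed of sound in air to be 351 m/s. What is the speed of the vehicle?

Double Doppler shift off a moving reflector: f₂ = f₀ · (v + u)/(v − u) (u > 0 toward emitter).
Returning signal is higher, so f₂ = f₀ + Δf = 33180 + 8738 = 41918 Hz.
Rearranging, u = v · (f₂ − f₀)/(f₂ + f₀) = 351 × 8738/75098 ≈ 41 m/s.
So the vehicle is moving at 41 m/s toward the emitter.

41 m/s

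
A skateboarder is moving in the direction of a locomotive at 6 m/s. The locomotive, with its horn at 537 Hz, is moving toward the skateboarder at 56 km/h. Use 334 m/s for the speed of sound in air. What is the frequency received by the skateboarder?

56 km/h = 15.56 m/s.
General Doppler shift: f' = f · (v + v_o)/(v − v_s).
f' = 537 × (334 + 6)/(334 − 15.56) = 537 × 340/318.44 ≈ 573 Hz.

573 Hz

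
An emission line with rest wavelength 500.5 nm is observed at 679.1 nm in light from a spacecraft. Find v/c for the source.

0.296

λ'/λ₀ = 1.3568 > 1 (redshift), so the source is receding.
λ'/λ₀ = √((1 + β)/(1 − β)) for a receding source ⇒ β = (r² − 1)/(r² + 1) with r = λ'/λ₀.
β = (1.8410 − 1)/(1.8410 + 1) ≈ 0.296.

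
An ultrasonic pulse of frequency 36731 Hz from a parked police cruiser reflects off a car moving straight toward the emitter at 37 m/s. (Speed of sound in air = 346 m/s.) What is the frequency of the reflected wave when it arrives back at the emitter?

45527 Hz

The car first receives the wave as a moving observer: f₁ = f₀ · (v + u)/v = 36731 × (346 + 37)/346 ≈ 40659 Hz.
The reflection then acts as a moving source: f₂ = f₁ · v/(v − u) ≈ 45527 Hz.
Equivalently f₂ = f₀ · (v + u)/(v − u).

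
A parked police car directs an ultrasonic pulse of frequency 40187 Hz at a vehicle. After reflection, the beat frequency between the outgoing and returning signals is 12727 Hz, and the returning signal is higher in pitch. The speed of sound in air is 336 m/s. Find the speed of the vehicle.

Double Doppler shift off a moving reflector: f₂ = f₀ · (v + u)/(v − u) (u > 0 toward emitter).
Returning signal is higher, so f₂ = f₀ + Δf = 40187 + 12727 = 52914 Hz.
Rearranging, u = v · (f₂ − f₀)/(f₂ + f₀) = 336 × 12727/93101 ≈ 46 m/s.
So the vehicle is moving at 46 m/s toward the emitter.

46 m/s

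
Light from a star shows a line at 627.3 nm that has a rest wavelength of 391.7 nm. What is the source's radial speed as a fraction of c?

λ'/λ₀ = 1.6015 > 1 (redshift), so the source is receding.
λ'/λ₀ = √((1 + β)/(1 − β)) for a receding source ⇒ β = (r² − 1)/(r² + 1) with r = λ'/λ₀.
β = (2.5647 − 1)/(2.5647 + 1) ≈ 0.439.

0.439c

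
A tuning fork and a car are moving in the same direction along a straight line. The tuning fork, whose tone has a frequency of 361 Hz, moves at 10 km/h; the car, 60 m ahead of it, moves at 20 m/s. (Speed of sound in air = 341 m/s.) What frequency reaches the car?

343 Hz

10 km/h = 2.778 m/s.
The car is ahead, so the tuning fork is moving toward it while the car is moving away from the tuning fork.
Both move, so f' = f · (v − v_o)/(v − v_s).
f' = 361 × (341 − 20)/(341 − 2.778) = 361 × 321/338.22 ≈ 343 Hz.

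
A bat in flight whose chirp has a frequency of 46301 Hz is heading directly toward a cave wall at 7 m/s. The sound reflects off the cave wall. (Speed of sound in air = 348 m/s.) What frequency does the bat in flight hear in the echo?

The cave wall receives the sound from a moving source: f₁ = f₀ · v/(v − v_e) = 46301 × 348/341 ≈ 47251 Hz.
On the return leg the bat in flight is a moving observer: f₂ = f₁ · (v + v_e)/v = 47251 × 355/348 ≈ 48202 Hz.

48202 Hz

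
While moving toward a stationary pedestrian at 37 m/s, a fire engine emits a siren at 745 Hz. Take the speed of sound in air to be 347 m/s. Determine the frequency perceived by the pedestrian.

With the source moving toward a stationary observer, f' = f · v/(v − v_s).
f' = 745 × 347/(347 − 37) = 745 × 347/310 ≈ 834 Hz.

834 Hz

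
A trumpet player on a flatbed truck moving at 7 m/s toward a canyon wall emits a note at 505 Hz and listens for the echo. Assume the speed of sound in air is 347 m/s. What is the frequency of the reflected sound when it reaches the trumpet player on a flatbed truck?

526 Hz

The canyon wall receives the sound from a moving source: f₁ = f₀ · v/(v − v_e) = 505 × 347/340 ≈ 515 Hz.
On the return leg the trumpet player on a flatbed truck is a moving observer: f₂ = f₁ · (v + v_e)/v = 515 × 354/347 ≈ 526 Hz.
Equivalently f₂ = f₀ · (v + v_e)/(v − v_e).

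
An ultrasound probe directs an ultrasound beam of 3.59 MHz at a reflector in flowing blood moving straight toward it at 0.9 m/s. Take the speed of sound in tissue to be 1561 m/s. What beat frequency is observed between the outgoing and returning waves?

The reflector in flowing blood first receives the wave as a moving observer: f₁ = f₀ · (v + u)/v = 3.59 × (1561 + 0.9)/1561 ≈ 3.59207 MHz.
On reflection it acts as a source moving toward the stationary detector: f₂ = f₁ · v/(v − u) = 3.59207 × 1561/1560.1 ≈ 3.59414 MHz.
Equivalently f₂ = f₀ · (v + u)/(v − u).
Beat frequency (with f₀ = 3590000 Hz): |f₂ − f₀| = 2u·f₀/(v − u) = 2 × 0.9 × 3590000/1560.1 ≈ 4142 Hz.

4142 Hz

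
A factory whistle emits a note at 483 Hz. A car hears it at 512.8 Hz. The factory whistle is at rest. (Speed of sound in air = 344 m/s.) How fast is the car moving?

21.2 m/s

f' > f, so the car is approaching.
f' = f · (v + v_o)/v ⇒ v_o = v · |f'/f − 1|.
v_o = 344 × |512.8/483 − 1| = 344 × 0.0617 ≈ 21.2 m/s.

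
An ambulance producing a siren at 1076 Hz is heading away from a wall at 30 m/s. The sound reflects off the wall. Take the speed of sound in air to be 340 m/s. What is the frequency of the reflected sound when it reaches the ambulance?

The wall receives the sound from a moving source: f₁ = f₀ · v/(v + v_e) = 1076 × 340/370 ≈ 989 Hz.
On the return leg the ambulance is a moving observer: f₂ = f₁ · (v − v_e)/v = 989 × 310/340 ≈ 902 Hz.

902 Hz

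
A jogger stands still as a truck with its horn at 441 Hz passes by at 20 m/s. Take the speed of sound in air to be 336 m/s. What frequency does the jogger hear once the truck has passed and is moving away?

416 Hz

Receding: f₂ = f · v/(v + v_s) = 441 × 336/356 ≈ 416 Hz.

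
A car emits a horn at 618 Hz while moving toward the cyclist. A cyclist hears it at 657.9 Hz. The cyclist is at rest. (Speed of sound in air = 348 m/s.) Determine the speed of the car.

f' = f · v/(v − v_s) ⇒ v_s = v · |1 − f/f'|.
v_s = 348 × |1 − 618/657.9| = 348 × 0.06065 ≈ 21.1 m/s.

21.1 m/s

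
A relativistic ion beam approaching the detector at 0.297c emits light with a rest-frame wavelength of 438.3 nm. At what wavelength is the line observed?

Relativistic Doppler for wavelength: λ' = λ₀ · √((1 − β)/(1 + β)).
λ' = 438.3 × √(0.7030/1.2970) = 438.3 × 0.73622 ≈ 322.7 nm.

322.7 nm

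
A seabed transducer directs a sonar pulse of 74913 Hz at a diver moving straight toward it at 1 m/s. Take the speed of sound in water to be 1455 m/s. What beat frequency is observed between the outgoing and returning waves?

103 Hz

The diver first receives the wave as a moving observer: f₁ = f₀ · (v + u)/v = 74913 × (1455 + 1)/1455 ≈ 74964.5 Hz.
The reflection then acts as a moving source: f₂ = f₁ · v/(v − u) ≈ 75016.0 Hz.
Equivalently f₂ = f₀ · (v + u)/(v − u).
Beat frequency: |f₂ − f₀| = 2u·f₀/(v − u) = 2 × 1 × 74913/1454 ≈ 103 Hz.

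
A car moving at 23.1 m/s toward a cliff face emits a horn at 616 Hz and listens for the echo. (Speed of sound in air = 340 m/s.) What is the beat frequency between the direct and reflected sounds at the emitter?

The cliff face receives the sound from a moving source: f₁ = f₀ · v/(v − v_e) = 616 × 340/316.9 ≈ 660.9 Hz.
On the return leg the car is a moving observer: f₂ = f₁ · (v + v_e)/v = 660.9 × 363.1/340 ≈ 705.8 Hz.
Beat against the emitted tone: |f₂ − f₀| = 2v_e·f₀/(v − v_e) = 2 × 23.1 × 616/316.9 ≈ 90 Hz.

90 Hz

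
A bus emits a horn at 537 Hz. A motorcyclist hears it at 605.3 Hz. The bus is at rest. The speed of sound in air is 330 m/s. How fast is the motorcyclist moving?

f' > f, so the motorcyclist is approaching.
f' = f · (v + v_o)/v ⇒ v_o = v · |f'/f − 1|.
v_o = 330 × |605.3/537 − 1| = 330 × 0.1272 ≈ 42 m/s.

42 m/s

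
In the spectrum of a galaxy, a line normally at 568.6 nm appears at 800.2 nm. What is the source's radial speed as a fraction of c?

λ'/λ₀ = 1.4073 > 1 (redshift), so the source is receding.
λ'/λ₀ = √((1 + β)/(1 − β)) for a receding source ⇒ β = (r² − 1)/(r² + 1) with r = λ'/λ₀.
β = (1.9805 − 1)/(1.9805 + 1) ≈ 0.329.

0.329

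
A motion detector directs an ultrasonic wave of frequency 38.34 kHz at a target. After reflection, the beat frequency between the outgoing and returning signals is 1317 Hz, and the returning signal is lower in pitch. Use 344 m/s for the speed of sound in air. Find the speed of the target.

6.0 m/s

Double Doppler shift off a moving reflector: f₂ = f₀ · (v + u)/(v − u) (u > 0 toward emitter).
Returning signal is lower, so f₂ = f₀ − Δf = 38340 − 1317 = 37023 Hz.
Rearranging, u = v · (f₂ − f₀)/(f₂ + f₀) = 344 × -1317/75363 ≈ -6.0 m/s.
So the target is moving at 6.0 m/s away from the emitter.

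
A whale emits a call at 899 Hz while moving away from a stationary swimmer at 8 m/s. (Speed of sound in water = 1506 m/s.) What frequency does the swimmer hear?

Moving source, stationary observer: f' = f · v/(v + v_s) since the source is receding.
f' = 899 × 1506/(1506 + 8) = 899 × 1506/1514 ≈ 894 Hz.

894 Hz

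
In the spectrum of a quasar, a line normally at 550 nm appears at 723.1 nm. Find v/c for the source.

λ'/λ₀ = 1.3147 > 1 (redshift), so the source is receding.
λ'/λ₀ = √((1 + β)/(1 − β)) for a receding source ⇒ β = (r² − 1)/(r² + 1) with r = λ'/λ₀.
β = (1.7285 − 1)/(1.7285 + 1) ≈ 0.267.

0.267c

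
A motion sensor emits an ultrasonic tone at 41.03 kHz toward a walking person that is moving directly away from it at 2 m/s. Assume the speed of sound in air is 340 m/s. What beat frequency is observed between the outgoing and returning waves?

480 Hz

At the walking person (a moving observer), f₁ = f₀ · (v − u)/v = 41.03 × 338/340 ≈ 40.789 kHz.
The reflection then acts as a moving source: f₂ = f₁ · v/(v + u) ≈ 40.550 kHz.
Beat frequency (with f₀ = 41030 Hz): |f₂ − f₀| = 2u·f₀/(v + u) = 2 × 2 × 41030/342 ≈ 480 Hz.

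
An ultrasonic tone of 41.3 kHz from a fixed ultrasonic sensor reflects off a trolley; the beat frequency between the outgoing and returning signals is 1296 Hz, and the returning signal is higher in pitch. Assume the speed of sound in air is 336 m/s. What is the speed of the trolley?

Double Doppler shift off a moving reflector: f₂ = f₀ · (v + u)/(v − u) (u > 0 toward emitter).
Returning signal is higher, so f₂ = f₀ + Δf = 41300 + 1296 = 42596 Hz.
Rearranging, u = v · (f₂ − f₀)/(f₂ + f₀) = 336 × 1296/83896 ≈ 5.2 m/s.
So the trolley is moving at 5.2 m/s toward the emitter.

5.2 m/s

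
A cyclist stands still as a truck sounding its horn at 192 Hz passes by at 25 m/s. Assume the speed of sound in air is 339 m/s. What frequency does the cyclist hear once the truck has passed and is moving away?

179 Hz

Receding: f₂ = f · v/(v + v_s) = 192 × 339/364 ≈ 179 Hz.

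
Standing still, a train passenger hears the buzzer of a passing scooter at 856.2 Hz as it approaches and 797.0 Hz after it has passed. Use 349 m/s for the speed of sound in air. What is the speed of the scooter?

f₁/f₂ = (v + v_s)/(v − v_s), so v_s = v · (f₁ − f₂)/(f₁ + f₂).
v_s = 349 × (856.2 − 797.0)/(856.2 + 797.0) = 349 × 59.2/1653.2 ≈ 12.5 m/s.

12.5 m/s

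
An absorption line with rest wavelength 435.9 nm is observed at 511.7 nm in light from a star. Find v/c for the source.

λ'/λ₀ = 1.1739 > 1 (redshift), so the source is receding.
λ'/λ₀ = √((1 + β)/(1 − β)) for a receding source ⇒ β = (r² − 1)/(r² + 1) with r = λ'/λ₀.
β = (1.3780 − 1)/(1.3780 + 1) ≈ 0.159.

0.159c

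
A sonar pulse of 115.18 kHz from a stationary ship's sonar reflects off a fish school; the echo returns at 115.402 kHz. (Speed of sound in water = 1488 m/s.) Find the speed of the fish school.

1.43 m/s

Double Doppler shift off a moving reflector: f₂ = f₀ · (v + u)/(v − u) (u > 0 toward emitter).
Rearranging, u = v · (f₂ − f₀)/(f₂ + f₀) = 1488 × 0.222/230.582 ≈ 1.43 m/s.
So the fish school is moving at 1.43 m/s toward the emitter.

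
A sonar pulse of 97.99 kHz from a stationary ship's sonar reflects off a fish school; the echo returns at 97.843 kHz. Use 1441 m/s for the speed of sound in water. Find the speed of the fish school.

Double Doppler shift off a moving reflector: f₂ = f₀ · (v + u)/(v − u) (u > 0 toward emitter).
Rearranging, u = v · (f₂ − f₀)/(f₂ + f₀) = 1441 × -0.147/195.833 ≈ -1.08 m/s.
So the fish school is moving at 1.08 m/s away from the emitter.

1.08 m/s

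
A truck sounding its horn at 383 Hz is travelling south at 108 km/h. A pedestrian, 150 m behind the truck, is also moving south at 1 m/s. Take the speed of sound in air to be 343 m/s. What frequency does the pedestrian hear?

353 Hz

108 km/h = 30 m/s.
The pedestrian is behind, so the truck is moving away from it while the pedestrian is moving toward the truck.
General Doppler shift: f' = f · (v + v_o)/(v + v_s).
f' = 383 × (343 + 1)/(343 + 30) = 383 × 344/373 ≈ 353 Hz.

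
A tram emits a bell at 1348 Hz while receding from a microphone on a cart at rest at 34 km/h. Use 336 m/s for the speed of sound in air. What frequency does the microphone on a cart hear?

34 km/h = 9.444 m/s.
Moving source, stationary observer: f' = f · v/(v + v_s) since the source is receding.
f' = 1348 × 336/(336 + 9.444) = 1348 × 336/345.4 ≈ 1311 Hz.

1311 Hz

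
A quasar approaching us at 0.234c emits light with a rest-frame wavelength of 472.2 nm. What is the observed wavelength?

Relativistic Doppler for wavelength: λ' = λ₀ · √((1 − β)/(1 + β)).
λ' = 472.2 × √(0.7660/1.2340) = 472.2 × 0.78787 ≈ 372.0 nm.

372.0 nm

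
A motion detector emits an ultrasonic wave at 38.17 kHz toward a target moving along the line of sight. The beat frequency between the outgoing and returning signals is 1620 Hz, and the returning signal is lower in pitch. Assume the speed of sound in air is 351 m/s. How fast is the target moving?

7.6 m/s

Double Doppler shift off a moving reflector: f₂ = f₀ · (v + u)/(v − u) (u > 0 toward emitter).
Returning signal is lower, so f₂ = f₀ − Δf = 38170 − 1620 = 36550 Hz.
Rearranging, u = v · (f₂ − f₀)/(f₂ + f₀) = 351 × -1620/74720 ≈ -7.6 m/s.
So the target is moving at 7.6 m/s away from the emitter.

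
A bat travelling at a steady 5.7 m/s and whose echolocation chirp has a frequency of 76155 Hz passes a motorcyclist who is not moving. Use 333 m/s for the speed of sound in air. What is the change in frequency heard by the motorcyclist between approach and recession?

2608 Hz

Approaching: f₁ = f · v/(v − v_s) = 76155 × 333/327.3 ≈ 77481 Hz.
Receding: f₂ = f · v/(v + v_s) = 76155 × 333/338.7 ≈ 74873 Hz.
Drop: f₁ − f₂ = 2f·v·v_s/(v² − v_s²) = 2 × 76155 × 333 × 5.7/(333² − 5.7²) ≈ 2608 Hz.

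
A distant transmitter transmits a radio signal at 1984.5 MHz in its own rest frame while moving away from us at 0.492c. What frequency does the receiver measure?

1158.0 MHz

Relativistic Doppler for frequency: f' = f₀ · √((1 − β)/(1 + β)).
f' = 1984.5 × √(0.5080/1.4920) = 1984.5 × 0.58351 ≈ 1158.0 MHz.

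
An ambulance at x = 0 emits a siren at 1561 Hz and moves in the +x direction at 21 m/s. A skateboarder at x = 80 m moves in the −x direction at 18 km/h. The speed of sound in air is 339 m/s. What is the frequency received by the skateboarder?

1689 Hz

18 km/h = 5 m/s.
The observer lies on the +x side, so the source is heading toward the observer and the observer is heading toward the source.
Both move, so f' = f · (v + v_o)/(v − v_s).
f' = 1561 × (339 + 5)/(339 − 21) = 1561 × 344/318 ≈ 1689 Hz.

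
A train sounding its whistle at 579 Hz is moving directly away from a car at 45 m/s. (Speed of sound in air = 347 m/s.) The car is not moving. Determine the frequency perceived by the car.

513 Hz

Only the source moves, away from the listener, so f' = f · v/(v + v_s).
f' = 579 × 347/(347 + 45) = 579 × 347/392 ≈ 513 Hz.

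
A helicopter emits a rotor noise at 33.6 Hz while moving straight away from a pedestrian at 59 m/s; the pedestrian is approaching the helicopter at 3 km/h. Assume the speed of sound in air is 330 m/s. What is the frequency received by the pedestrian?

3 km/h = 0.8333 m/s.
General Doppler shift: f' = f · (v + v_o)/(v + v_s).
f' = 33.6 × (330 + 0.8333)/(330 + 59) = 33.6 × 330.83/389 ≈ 28.6 Hz.

28.6 Hz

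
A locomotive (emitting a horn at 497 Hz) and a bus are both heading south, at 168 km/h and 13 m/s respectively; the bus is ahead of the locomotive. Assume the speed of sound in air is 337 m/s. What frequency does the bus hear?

168 km/h = 46.67 m/s.
The bus is ahead, so the locomotive is moving toward it while the bus is moving away from the locomotive.
With source approaching and observer receding, f' = f · (v − v_o)/(v − v_s).
f' = 497 × (337 − 13)/(337 − 46.67) = 497 × 324/290.33 ≈ 555 Hz.

555 Hz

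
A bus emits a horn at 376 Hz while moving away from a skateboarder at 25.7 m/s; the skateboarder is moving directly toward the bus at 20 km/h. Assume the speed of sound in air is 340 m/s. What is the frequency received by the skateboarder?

20 km/h = 5.556 m/s.
General Doppler shift: f' = f · (v + v_o)/(v + v_s).
f' = 376 × (340 + 5.556)/(340 + 25.7) = 376 × 345.56/365.7 ≈ 355 Hz.

355 Hz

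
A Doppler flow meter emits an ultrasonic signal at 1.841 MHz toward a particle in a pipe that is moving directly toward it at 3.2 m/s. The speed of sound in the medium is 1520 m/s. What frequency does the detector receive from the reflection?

At the particle in a pipe (a moving observer), f₁ = f₀ · (v + u)/v = 1.841 × 1523.2/1520 ≈ 1.8449 MHz.
On reflection it acts as a source moving toward the stationary detector: f₂ = f₁ · v/(v − u) = 1.8449 × 1520/1516.8 ≈ 1.8488 MHz.
Equivalently f₂ = f₀ · (v + u)/(v − u).

1.8488 MHz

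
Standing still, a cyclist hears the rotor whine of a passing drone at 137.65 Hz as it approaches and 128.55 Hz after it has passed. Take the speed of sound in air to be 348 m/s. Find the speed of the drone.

11.9 m/s

f₁/f₂ = (v + v_s)/(v − v_s), so v_s = v · (f₁ − f₂)/(f₁ + f₂).
v_s = 348 × (137.65 − 128.55)/(137.65 + 128.55) = 348 × 9.10/266.20 ≈ 11.9 m/s.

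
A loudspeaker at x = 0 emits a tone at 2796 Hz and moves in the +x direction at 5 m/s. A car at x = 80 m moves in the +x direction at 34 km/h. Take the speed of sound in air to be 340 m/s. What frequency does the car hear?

2759 Hz

34 km/h = 9.444 m/s.
The observer lies on the +x side, so the source is heading toward the observer and the observer is heading away from the source.
With source approaching and observer receding, f' = f · (v − v_o)/(v − v_s).
f' = 2796 × (340 − 9.444)/(340 − 5) = 2796 × 330.56/335 ≈ 2759 Hz.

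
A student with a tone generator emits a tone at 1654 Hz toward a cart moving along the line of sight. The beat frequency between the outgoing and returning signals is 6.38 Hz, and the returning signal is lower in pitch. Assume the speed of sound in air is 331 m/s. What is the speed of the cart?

0.64 m/s

Double Doppler shift off a moving reflector: f₂ = f₀ · (v + u)/(v − u) (u > 0 toward emitter).
Returning signal is lower, so f₂ = f₀ − Δf = 1654 − 6.38 = 1647.62 Hz.
Rearranging, u = v · (f₂ − f₀)/(f₂ + f₀) = 331 × -6.38/3301.62 ≈ -0.64 m/s.
So the cart is moving at 0.64 m/s away from the emitter.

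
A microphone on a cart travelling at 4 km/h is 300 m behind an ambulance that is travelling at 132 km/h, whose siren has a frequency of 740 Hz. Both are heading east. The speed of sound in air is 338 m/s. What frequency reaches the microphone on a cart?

132 km/h = 36.67 m/s; 4 km/h = 1.111 m/s.
The microphone on a cart is behind, so the ambulance is moving away from it while the microphone on a cart is moving toward the ambulance.
With source receding and observer approaching, f' = f · (v + v_o)/(v + v_s).
f' = 740 × (338 + 1.111)/(338 + 36.67) = 740 × 339.11/374.67 ≈ 670 Hz.

670 Hz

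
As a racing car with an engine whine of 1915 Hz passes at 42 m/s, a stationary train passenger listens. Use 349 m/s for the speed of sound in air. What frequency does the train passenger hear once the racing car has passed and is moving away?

Receding: f₂ = f · v/(v + v_s) = 1915 × 349/391 ≈ 1709 Hz.

1709 Hz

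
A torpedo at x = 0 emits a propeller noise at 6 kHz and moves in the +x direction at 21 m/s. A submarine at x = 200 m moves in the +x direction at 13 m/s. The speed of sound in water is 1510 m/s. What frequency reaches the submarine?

The observer lies on the +x side, so the source is heading toward the observer and the observer is heading away from the source.
Both move, so f' = f · (v − v_o)/(v − v_s).
f' = 6 × (1510 − 13)/(1510 − 21) = 6 × 1497/1489 ≈ 6.03 kHz.

6.03 kHz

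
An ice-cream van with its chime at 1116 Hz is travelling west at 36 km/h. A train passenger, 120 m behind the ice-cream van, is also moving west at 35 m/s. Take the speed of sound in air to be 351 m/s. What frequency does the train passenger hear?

36 km/h = 10 m/s.
The train passenger is behind, so the ice-cream van is moving away from it while the train passenger is moving toward the ice-cream van.
General Doppler shift: f' = f · (v + v_o)/(v + v_s).
f' = 1116 × (351 + 35)/(351 + 10) = 1116 × 386/361 ≈ 1193 Hz.

1193 Hz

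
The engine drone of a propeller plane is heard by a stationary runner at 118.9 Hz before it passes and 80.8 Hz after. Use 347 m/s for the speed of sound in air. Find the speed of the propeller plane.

f₁/f₂ = (v + v_s)/(v − v_s), so v_s = v · (f₁ − f₂)/(f₁ + f₂).
v_s = 347 × (118.9 − 80.8)/(118.9 + 80.8) = 347 × 38.1/199.7 ≈ 66 m/s.

66 m/s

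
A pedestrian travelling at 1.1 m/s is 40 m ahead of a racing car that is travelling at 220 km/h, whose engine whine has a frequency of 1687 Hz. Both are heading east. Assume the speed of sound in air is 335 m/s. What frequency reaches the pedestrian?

220 km/h = 61.11 m/s.
The pedestrian is ahead, so the racing car is moving toward it while the pedestrian is moving away from the racing car.
With source approaching and observer receding, f' = f · (v − v_o)/(v − v_s).
f' = 1687 × (335 − 1.1)/(335 − 61.11) = 1687 × 333.9/273.89 ≈ 2057 Hz.

2057 Hz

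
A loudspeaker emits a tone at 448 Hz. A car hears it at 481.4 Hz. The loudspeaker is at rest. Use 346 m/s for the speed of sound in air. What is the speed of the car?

26 m/s

f' > f, so the car is approaching.
f' = f · (v + v_o)/v ⇒ v_o = v · |f'/f − 1|.
v_o = 346 × |481.4/448 − 1| = 346 × 0.07455 ≈ 26 m/s.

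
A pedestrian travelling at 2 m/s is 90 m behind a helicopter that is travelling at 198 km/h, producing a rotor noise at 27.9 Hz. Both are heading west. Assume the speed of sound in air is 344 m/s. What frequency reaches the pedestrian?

24.2 Hz

198 km/h = 55 m/s.
The pedestrian is behind, so the helicopter is moving away from it while the pedestrian is moving toward the helicopter.
With source receding and observer approaching, f' = f · (v + v_o)/(v + v_s).
f' = 27.9 × (344 + 2)/(344 + 55) = 27.9 × 346/399 ≈ 24.2 Hz.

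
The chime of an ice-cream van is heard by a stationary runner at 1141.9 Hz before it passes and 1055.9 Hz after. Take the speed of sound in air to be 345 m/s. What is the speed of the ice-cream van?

13.5 m/s

f₁/f₂ = (v + v_s)/(v − v_s), so v_s = v · (f₁ − f₂)/(f₁ + f₂).
v_s = 345 × (1141.9 − 1055.9)/(1141.9 + 1055.9) = 345 × 86.0/2197.8 ≈ 13.5 m/s.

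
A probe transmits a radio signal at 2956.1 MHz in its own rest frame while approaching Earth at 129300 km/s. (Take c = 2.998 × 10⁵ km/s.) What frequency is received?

β = v/c = 129300/299800 = 0.4313.
Relativistic Doppler for frequency: f' = f₀ · √((1 + β)/(1 − β)).
f' = 2956.1 × √(1.4313/0.5687) = 2956.1 × 1.58642 ≈ 4689.6 MHz.

4689.6 MHz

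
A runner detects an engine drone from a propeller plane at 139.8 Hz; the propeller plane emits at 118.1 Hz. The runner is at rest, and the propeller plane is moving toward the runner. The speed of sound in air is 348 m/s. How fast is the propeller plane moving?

54 m/s

f' = f · v/(v − v_s) ⇒ v_s = v · |1 − f/f'|.
v_s = 348 × |1 − 118.1/139.8| = 348 × 0.1552 ≈ 54 m/s.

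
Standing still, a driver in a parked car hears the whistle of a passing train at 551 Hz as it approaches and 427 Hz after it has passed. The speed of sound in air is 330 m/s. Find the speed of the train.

f₁/f₂ = (v + v_s)/(v − v_s), so v_s = v · (f₁ − f₂)/(f₁ + f₂).
v_s = 330 × (551 − 427)/(551 + 427) = 330 × 124/978 ≈ 42 m/s.

42 m/s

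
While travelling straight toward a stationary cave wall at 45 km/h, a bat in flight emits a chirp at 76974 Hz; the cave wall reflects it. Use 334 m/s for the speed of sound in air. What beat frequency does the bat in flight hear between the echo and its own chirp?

45 km/h = 12.5 m/s.
The cave wall receives the sound from a moving source: f₁ = f₀ · v/(v − v_e) = 76974 × 334/321.5 ≈ 79967 Hz.
On the return leg the bat in flight is a moving observer: f₂ = f₁ · (v + v_e)/v = 79967 × 346.5/334 ≈ 82960 Hz.
Equivalently f₂ = f₀ · (v + v_e)/(v − v_e).
Beat against the emitted tone: |f₂ − f₀| = 2v_e·f₀/(v − v_e) = 2 × 12.5 × 76974/321.5 ≈ 5986 Hz.

5986 Hz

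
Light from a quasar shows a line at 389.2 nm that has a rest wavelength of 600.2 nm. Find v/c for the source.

0.408c

λ'/λ₀ = 0.6485 < 1 (blueshift), so the source is approaching.
λ'/λ₀ = √((1 − β)/(1 + β)) for an approaching source ⇒ β = (1 − r²)/(1 + r²) with r = λ'/λ₀.
β = (1 − 0.4205)/(1 + 0.4205) ≈ 0.408.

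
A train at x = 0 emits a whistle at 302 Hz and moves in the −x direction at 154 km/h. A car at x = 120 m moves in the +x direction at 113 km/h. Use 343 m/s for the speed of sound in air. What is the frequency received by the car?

154 km/h = 42.78 m/s; 113 km/h = 31.39 m/s.
The observer lies on the +x side, so the source is heading away from the observer and the observer is heading away from the source.
Both move, so f' = f · (v − v_o)/(v + v_s).
f' = 302 × (343 − 31.39)/(343 + 42.78) = 302 × 311.61/385.78 ≈ 244 Hz.

244 Hz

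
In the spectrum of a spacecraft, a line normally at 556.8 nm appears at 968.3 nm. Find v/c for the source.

λ'/λ₀ = 1.7390 > 1 (redshift), so the source is receding.
λ'/λ₀ = √((1 + β)/(1 − β)) for a receding source ⇒ β = (r² − 1)/(r² + 1) with r = λ'/λ₀.
β = (3.0243 − 1)/(3.0243 + 1) ≈ 0.503.

0.503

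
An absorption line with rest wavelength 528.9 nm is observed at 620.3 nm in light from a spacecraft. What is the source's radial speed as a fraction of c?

0.158c

λ'/λ₀ = 1.1728 > 1 (redshift), so the source is receding.
λ'/λ₀ = √((1 + β)/(1 − β)) for a receding source ⇒ β = (r² − 1)/(r² + 1) with r = λ'/λ₀.
β = (1.3755 − 1)/(1.3755 + 1) ≈ 0.158.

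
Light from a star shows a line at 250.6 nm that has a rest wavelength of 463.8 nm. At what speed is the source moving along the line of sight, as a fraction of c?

λ'/λ₀ = 0.5403 < 1 (blueshift), so the source is approaching.
λ'/λ₀ = √((1 − β)/(1 + β)) for an approaching source ⇒ β = (1 − r²)/(1 + r²) with r = λ'/λ₀.
β = (1 − 0.2919)/(1 + 0.2919) ≈ 0.548.

0.548c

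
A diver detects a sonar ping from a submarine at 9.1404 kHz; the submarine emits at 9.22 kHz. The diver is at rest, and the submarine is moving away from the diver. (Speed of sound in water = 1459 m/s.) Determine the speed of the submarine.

12.7 m/s

f' = f · v/(v + v_s) ⇒ v_s = v · |1 − f/f'|.
v_s = 1459 × |1 − 9.22/9.1404| = 1459 × 0.008709 ≈ 12.7 m/s.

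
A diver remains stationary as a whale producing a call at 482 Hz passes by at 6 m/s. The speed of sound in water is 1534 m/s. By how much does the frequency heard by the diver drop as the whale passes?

3.77 Hz

Approaching: f₁ = f · v/(v − v_s) = 482 × 1534/1528 ≈ 483.89 Hz.
Receding: f₂ = f · v/(v + v_s) = 482 × 1534/1540 ≈ 480.12 Hz.
Drop: f₁ − f₂ = 2f·v·v_s/(v² − v_s²) = 2 × 482 × 1534 × 6/(1534² − 6²) ≈ 3.77 Hz.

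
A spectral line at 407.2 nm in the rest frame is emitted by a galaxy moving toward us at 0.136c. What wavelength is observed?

355.1 nm

Relativistic Doppler for wavelength: λ' = λ₀ · √((1 − β)/(1 + β)).
λ' = 407.2 × √(0.8640/1.1360) = 407.2 × 0.87210 ≈ 355.1 nm.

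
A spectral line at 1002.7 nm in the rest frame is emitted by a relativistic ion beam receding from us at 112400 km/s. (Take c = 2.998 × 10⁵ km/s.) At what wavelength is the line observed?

β = v/c = 112400/299800 = 0.3749.
Relativistic Doppler for wavelength: λ' = λ₀ · √((1 + β)/(1 − β)).
λ' = 1002.7 × √(1.3749/0.6251) = 1002.7 × 1.48310 ≈ 1487.1 nm.

1487.1 nm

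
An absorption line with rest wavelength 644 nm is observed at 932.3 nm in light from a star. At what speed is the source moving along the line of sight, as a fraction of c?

λ'/λ₀ = 1.4477 > 1 (redshift), so the source is receding.
λ'/λ₀ = √((1 + β)/(1 − β)) for a receding source ⇒ β = (r² − 1)/(r² + 1) with r = λ'/λ₀.
β = (2.0958 − 1)/(2.0958 + 1) ≈ 0.354.

0.354c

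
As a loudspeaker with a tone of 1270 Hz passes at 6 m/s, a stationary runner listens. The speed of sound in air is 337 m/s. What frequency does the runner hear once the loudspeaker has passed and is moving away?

Receding: f₂ = f · v/(v + v_s) = 1270 × 337/343 ≈ 1248 Hz.

1248 Hz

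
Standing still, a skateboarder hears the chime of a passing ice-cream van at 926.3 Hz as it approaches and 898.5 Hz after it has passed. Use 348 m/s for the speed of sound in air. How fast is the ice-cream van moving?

f₁/f₂ = (v + v_s)/(v − v_s), so v_s = v · (f₁ − f₂)/(f₁ + f₂).
v_s = 348 × (926.3 − 898.5)/(926.3 + 898.5) = 348 × 27.8/1824.8 ≈ 5.3 m/s.

5.3 m/s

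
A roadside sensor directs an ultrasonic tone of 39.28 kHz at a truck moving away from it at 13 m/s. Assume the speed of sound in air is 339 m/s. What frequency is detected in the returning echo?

36.4 kHz

The truck first receives the wave as a moving observer: f₁ = f₀ · (v − u)/v = 39.28 × (339 − 13)/339 ≈ 37.8 kHz.
The reflection then acts as a moving source: f₂ = f₁ · v/(v + u) ≈ 36.4 kHz.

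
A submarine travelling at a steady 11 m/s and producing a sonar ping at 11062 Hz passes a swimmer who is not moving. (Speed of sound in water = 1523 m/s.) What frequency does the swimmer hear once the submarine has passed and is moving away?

Receding: f₂ = f · v/(v + v_s) = 11062 × 1523/1534 ≈ 10983 Hz.

10983 Hz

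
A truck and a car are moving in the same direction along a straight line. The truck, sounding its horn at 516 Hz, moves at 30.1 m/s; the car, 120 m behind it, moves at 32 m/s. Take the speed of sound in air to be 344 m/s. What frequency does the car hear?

519 Hz

The car is behind, so the truck is moving away from it while the car is moving toward the truck.
Both move, so f' = f · (v + v_o)/(v + v_s).
f' = 516 × (344 + 32)/(344 + 30.1) = 516 × 376/374.1 ≈ 519 Hz.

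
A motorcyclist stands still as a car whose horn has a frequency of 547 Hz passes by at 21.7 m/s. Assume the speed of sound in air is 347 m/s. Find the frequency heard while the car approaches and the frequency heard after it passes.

Approaching: f₁ = f · v/(v − v_s) = 547 × 347/325.3 ≈ 583 Hz.
Receding: f₂ = f · v/(v + v_s) = 547 × 347/368.7 ≈ 515 Hz.

583 Hz approaching; 515 Hz receding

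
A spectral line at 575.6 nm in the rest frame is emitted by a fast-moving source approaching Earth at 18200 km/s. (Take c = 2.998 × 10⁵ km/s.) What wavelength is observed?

β = v/c = 18200/299800 = 0.0607.
Relativistic Doppler for wavelength: λ' = λ₀ · √((1 − β)/(1 + β)).
λ' = 575.6 × √(0.9393/1.0607) = 575.6 × 0.94103 ≈ 541.7 nm.

541.7 nm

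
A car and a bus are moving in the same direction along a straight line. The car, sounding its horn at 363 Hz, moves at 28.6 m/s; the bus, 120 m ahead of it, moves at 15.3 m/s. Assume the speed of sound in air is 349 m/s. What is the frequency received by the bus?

The bus is ahead, so the car is moving toward it while the bus is moving away from the car.
With source approaching and observer receding, f' = f · (v − v_o)/(v − v_s).
f' = 363 × (349 − 15.3)/(349 − 28.6) = 363 × 333.7/320.4 ≈ 378 Hz.

378 Hz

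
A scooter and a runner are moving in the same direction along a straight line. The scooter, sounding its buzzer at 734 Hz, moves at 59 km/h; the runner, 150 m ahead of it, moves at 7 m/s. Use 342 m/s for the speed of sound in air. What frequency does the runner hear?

59 km/h = 16.39 m/s.
The runner is ahead, so the scooter is moving toward it while the runner is moving away from the scooter.
General Doppler shift: f' = f · (v − v_o)/(v − v_s).
f' = 734 × (342 − 7)/(342 − 16.39) = 734 × 335/325.61 ≈ 755 Hz.

755 Hz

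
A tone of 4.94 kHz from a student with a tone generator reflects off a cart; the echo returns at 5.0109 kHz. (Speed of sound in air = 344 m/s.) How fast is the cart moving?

2.45 m/s

Double Doppler shift off a moving reflector: f₂ = f₀ · (v + u)/(v − u) (u > 0 toward emitter).
Rearranging, u = v · (f₂ − f₀)/(f₂ + f₀) = 344 × 0.0709/9.9509 ≈ 2.45 m/s.
So the cart is moving at 2.45 m/s toward the emitter.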